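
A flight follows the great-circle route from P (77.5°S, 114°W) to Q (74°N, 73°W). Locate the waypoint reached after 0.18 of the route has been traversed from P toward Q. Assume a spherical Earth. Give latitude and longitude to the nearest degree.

From cos δ = sin φ₁ sin φ₂ + cos φ₁ cos φ₂ cos Δλ, the central angle is δ ≈ 2.676 rad (153.3°).
Interpolate at f = 0.18 with slerp weights a = sin((1−f)δ)/sin δ ≈ 1.808, b = sin(fδ)/sin δ ≈ 1.031.
p = a·p₁ + b·p₂ ≈ (-0.076, -0.629, -0.773); φ = arcsin(p_z) ≈ -50.66°, λ = atan2(p_y, p_x) ≈ -96.89°.

≈ (51°S, 97°W)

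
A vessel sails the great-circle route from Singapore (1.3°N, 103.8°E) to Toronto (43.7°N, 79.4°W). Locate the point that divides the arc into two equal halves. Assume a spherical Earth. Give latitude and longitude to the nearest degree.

Convert each endpoint to a unit vector on the sphere (x = cos φ cos λ, y = cos φ sin λ, z = sin φ).
The central angle between the endpoints is δ = arccos(p₁·p₂) ≈ 2.355 rad (134.9°).
Interpolate at f = 1/2 with slerp weights a = sin((1−f)δ)/sin δ ≈ 1.304, b = sin(fδ)/sin δ ≈ 1.304.
p = a·p₁ + b·p₂ ≈ (-0.138, 0.339, 0.931); φ = arcsin(p_z) ≈ 68.52°, λ = atan2(p_y, p_x) ≈ 112.06°.

≈ 69°N, 112°E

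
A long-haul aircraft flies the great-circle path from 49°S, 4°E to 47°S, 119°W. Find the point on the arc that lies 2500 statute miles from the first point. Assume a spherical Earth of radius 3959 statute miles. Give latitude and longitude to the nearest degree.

Convert each endpoint to a unit vector on the sphere (x = cos φ cos λ, y = cos φ sin λ, z = sin φ).
The central angle between the endpoints is δ = arccos(p₁·p₂) ≈ 1.257 rad (72.0°). The total great-circle distance is δ·R ≈ 1.257 × 3959 ≈ 4978 mi, so the target fraction is f = 2500/4978 ≈ 0.502.
Interpolate at f ≈ 0.502 with slerp weights a = sin((1−f)δ)/sin δ ≈ 0.616, b = sin(fδ)/sin δ ≈ 0.621.
p = a·p₁ + b·p₂ ≈ (0.198, -0.342, -0.919); φ = arcsin(p_z) ≈ -66.73°, λ = atan2(p_y, p_x) ≈ -59.94°.

≈ 67°S, 60°W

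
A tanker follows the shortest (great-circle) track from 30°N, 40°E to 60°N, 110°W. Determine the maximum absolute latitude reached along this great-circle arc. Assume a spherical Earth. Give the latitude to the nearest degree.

The great circle lies in the plane with unit normal n̂ = (p₁ × p₂)/|p₁ × p₂|.
Here n̂_z ≈ -0.217; the vertex latitude is φ_max = arccos|n̂_z| ≈ 77.5°.
Check via Clairaut: cos φ_max = |cos φ₁| · sin C = cos(30.0°)·sin(14.5°) ≈ 0.217, again giving ≈ 77.5°.

≈ 77°N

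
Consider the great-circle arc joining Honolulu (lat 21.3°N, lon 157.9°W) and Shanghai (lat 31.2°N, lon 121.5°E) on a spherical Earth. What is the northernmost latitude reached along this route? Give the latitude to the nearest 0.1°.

≈ 34.0°N

The great circle lies in the plane with unit normal n̂ = (p₁ × p₂)/|p₁ × p₂|.
Here n̂_z ≈ -0.829; the vertex latitude is φ_max = arccos|n̂_z| ≈ 34.0°.
Check via Clairaut: cos φ_max = |cos φ₁| · sin C = cos(21.3°)·sin(62.9°) ≈ 0.829, again giving ≈ 34.0°.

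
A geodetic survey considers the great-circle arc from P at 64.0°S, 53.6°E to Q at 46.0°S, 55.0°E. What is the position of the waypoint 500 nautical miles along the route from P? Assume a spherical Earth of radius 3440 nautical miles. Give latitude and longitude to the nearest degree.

Write both endpoints as unit vectors p₁, p₂ with components (cos φ cos λ, cos φ sin λ, sin φ).
The central angle between the endpoints is δ = arccos(p₁·p₂) ≈ 0.314 rad (18.0°). The total great-circle distance is δ·R ≈ 0.314 × 3440 ≈ 1082 nmi, so the target fraction is f = 500/1082 ≈ 0.462.
Interpolate at f ≈ 0.462 with slerp weights a = sin((1−f)δ)/sin δ ≈ 0.544, b = sin(fδ)/sin δ ≈ 0.468.
p = a·p₁ + b·p₂ ≈ (0.328, 0.458, -0.826); φ = arcsin(p_z) ≈ -55.68°, λ = atan2(p_y, p_x) ≈ 54.41°.

≈ 56°S, 54°E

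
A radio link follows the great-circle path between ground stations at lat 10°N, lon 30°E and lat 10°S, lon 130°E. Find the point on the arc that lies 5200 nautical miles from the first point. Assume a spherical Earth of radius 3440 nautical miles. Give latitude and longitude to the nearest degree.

Convert each endpoint to a unit vector on the sphere (x = cos φ cos λ, y = cos φ sin λ, z = sin φ).
The central angle between the endpoints is δ = arccos(p₁·p₂) ≈ 1.771 rad (101.5°). The total great-circle distance is δ·R ≈ 1.771 × 3440 ≈ 6091 nmi, so the target fraction is f = 5200/6091 ≈ 0.854.
Interpolate at f ≈ 0.854 with slerp weights a = sin((1−f)δ)/sin δ ≈ 0.261, b = sin(fδ)/sin δ ≈ 1.019.
p = a·p₁ + b·p₂ ≈ (-0.422, 0.897, -0.131); φ = arcsin(p_z) ≈ -7.56°, λ = atan2(p_y, p_x) ≈ 115.18°.

≈ lat 8°S, lon 115°E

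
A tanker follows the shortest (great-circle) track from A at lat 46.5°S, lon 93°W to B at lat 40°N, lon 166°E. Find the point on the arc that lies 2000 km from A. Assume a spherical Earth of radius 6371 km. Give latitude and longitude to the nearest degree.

≈ lat 37°S, lon 114°W

Write both endpoints as unit vectors p₁, p₂ with components (cos φ cos λ, cos φ sin λ, sin φ).
The central angle between the endpoints is δ = arccos(p₁·p₂) ≈ 2.174 rad (124.5°). The total great-circle distance is δ·R ≈ 2.174 × 6371 ≈ 13847 km, so the target fraction is f = 2000/13847 ≈ 0.144.
Interpolate at f ≈ 0.144 with slerp weights a = sin((1−f)δ)/sin δ ≈ 1.164, b = sin(fδ)/sin δ ≈ 0.375.
p = a·p₁ + b·p₂ ≈ (-0.321, -0.730, -0.603); φ = arcsin(p_z) ≈ -37.09°, λ = atan2(p_y, p_x) ≈ -113.69°.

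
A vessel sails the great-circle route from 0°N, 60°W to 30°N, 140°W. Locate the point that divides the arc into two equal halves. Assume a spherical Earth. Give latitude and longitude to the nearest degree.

Convert each endpoint to a unit vector on the sphere (x = cos φ cos λ, y = cos φ sin λ, z = sin φ).
The central angle between the endpoints is δ = arccos(p₁·p₂) ≈ 1.420 rad (81.4°).
Interpolate at f = 1/2 with slerp weights a = sin((1−f)δ)/sin δ ≈ 0.659, b = sin(fδ)/sin δ ≈ 0.659.
p = a·p₁ + b·p₂ ≈ (-0.108, -0.938, 0.330); φ = arcsin(p_z) ≈ 19.25°, λ = atan2(p_y, p_x) ≈ -96.55°.

≈ 19°N, 97°W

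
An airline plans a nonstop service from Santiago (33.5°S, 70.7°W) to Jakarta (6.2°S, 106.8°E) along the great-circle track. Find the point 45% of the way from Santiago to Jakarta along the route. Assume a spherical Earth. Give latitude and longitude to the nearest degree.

≈ 83°S, 81°E

Convert each endpoint to a unit vector on the sphere (x = cos φ cos λ, y = cos φ sin λ, z = sin φ).
The central angle between the endpoints is δ = arccos(p₁·p₂) ≈ 2.447 rad (140.2°).
Interpolate at f = 0.45 with slerp weights a = sin((1−f)δ)/sin δ ≈ 1.524, b = sin(fδ)/sin δ ≈ 1.394.
p = a·p₁ + b·p₂ ≈ (0.019, 0.127, -0.992); φ = arcsin(p_z) ≈ -82.59°, λ = atan2(p_y, p_x) ≈ 81.33°.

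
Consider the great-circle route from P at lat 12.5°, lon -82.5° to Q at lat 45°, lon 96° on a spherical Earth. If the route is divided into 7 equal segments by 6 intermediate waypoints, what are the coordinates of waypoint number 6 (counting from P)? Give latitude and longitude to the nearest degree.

From cos δ = sin φ₁ sin φ₂ + cos φ₁ cos φ₂ cos Δλ, the central angle is δ ≈ 2.138 rad (122.5°).
Interpolate at f = 6/7 with slerp weights a = sin((1−f)δ)/sin δ ≈ 0.356, b = sin(fδ)/sin δ ≈ 1.145.
p = a·p₁ + b·p₂ ≈ (-0.039, 0.460, 0.887); φ = arcsin(p_z) ≈ 62.49°, λ = atan2(p_y, p_x) ≈ 94.87°.

≈ lat 62°, lon 95°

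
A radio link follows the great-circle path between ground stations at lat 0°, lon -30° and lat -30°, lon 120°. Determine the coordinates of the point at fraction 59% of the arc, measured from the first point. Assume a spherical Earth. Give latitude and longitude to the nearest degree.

Write both endpoints as unit vectors p₁, p₂ with components (cos φ cos λ, cos φ sin λ, sin φ).
The central angle between the endpoints is δ = arccos(p₁·p₂) ≈ 2.419 rad (138.6°).
Interpolate at f = 0.59 with slerp weights a = sin((1−f)δ)/sin δ ≈ 1.265, b = sin(fδ)/sin δ ≈ 1.496.
p = a·p₁ + b·p₂ ≈ (0.448, 0.490, -0.748); φ = arcsin(p_z) ≈ -48.43°, λ = atan2(p_y, p_x) ≈ 47.54°.

≈ lat -48°, lon 48°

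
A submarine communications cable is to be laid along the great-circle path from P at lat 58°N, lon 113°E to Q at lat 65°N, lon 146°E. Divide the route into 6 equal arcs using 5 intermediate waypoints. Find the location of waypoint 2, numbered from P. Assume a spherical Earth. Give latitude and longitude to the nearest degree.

The haversine formula gives a central angle δ ≈ 0.296 rad (17.0°) between the endpoints.
Interpolate at f = 2/6 with slerp weights a = sin((1−f)δ)/sin δ ≈ 0.672, b = sin(fδ)/sin δ ≈ 0.338.
p = a·p₁ + b·p₂ ≈ (-0.257, 0.408, 0.876); φ = arcsin(p_z) ≈ 61.17°, λ = atan2(p_y, p_x) ≈ 122.28°.

≈ lat 61°N, lon 122°E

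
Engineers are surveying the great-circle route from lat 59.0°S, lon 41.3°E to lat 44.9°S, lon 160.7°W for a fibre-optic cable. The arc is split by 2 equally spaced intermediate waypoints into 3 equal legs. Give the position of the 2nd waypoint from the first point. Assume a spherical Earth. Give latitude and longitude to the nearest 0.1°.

≈ lat 68.8°S, lon 174.1°W

Convert each endpoint to a unit vector on the sphere (x = cos φ cos λ, y = cos φ sin λ, z = sin φ).
The central angle between the endpoints is δ = arccos(p₁·p₂) ≈ 1.301 rad (74.5°).
Interpolate at f = 2/3 with slerp weights a = sin((1−f)δ)/sin δ ≈ 0.436, b = sin(fδ)/sin δ ≈ 0.791.
p = a·p₁ + b·p₂ ≈ (-0.360, -0.037, -0.932); φ = arcsin(p_z) ≈ -68.77°, λ = atan2(p_y, p_x) ≈ -174.13°.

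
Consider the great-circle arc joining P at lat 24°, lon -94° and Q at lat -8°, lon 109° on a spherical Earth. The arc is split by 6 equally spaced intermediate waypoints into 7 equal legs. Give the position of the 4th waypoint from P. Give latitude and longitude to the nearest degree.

The haversine formula gives a central angle δ ≈ 2.667 rad (152.8°) between the endpoints.
Interpolate at f = 4/7 with slerp weights a = sin((1−f)δ)/sin δ ≈ 1.990, b = sin(fδ)/sin δ ≈ 2.185.
p = a·p₁ + b·p₂ ≈ (-0.831, 0.232, 0.505); φ = arcsin(p_z) ≈ 30.35°, λ = atan2(p_y, p_x) ≈ 164.40°.

≈ lat 30°, lon 164°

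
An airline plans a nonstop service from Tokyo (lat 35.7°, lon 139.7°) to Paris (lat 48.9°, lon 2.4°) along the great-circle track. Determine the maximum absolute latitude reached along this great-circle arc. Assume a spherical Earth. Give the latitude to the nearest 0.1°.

The great circle lies in the plane with unit normal n̂ = (p₁ × p₂)/|p₁ × p₂|.
Here n̂_z ≈ -0.362; the vertex latitude is φ_max = arccos|n̂_z| ≈ 68.7°.
Check via Clairaut: cos φ_max = |cos φ₁| · sin C = cos(35.7°)·sin(26.5°) ≈ 0.362, again giving ≈ 68.7°.

≈ 68.7°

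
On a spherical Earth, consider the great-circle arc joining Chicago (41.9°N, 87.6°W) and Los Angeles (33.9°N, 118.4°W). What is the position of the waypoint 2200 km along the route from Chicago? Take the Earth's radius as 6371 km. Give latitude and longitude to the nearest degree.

From cos δ = sin φ₁ sin φ₂ + cos φ₁ cos φ₂ cos Δλ, the central angle is δ ≈ 0.444 rad (25.4°). The total great-circle distance is δ·R ≈ 0.444 × 6371 ≈ 2827 km, so the target fraction is f = 2200/2827 ≈ 0.778.
Interpolate at f ≈ 0.778 with slerp weights a = sin((1−f)δ)/sin δ ≈ 0.229, b = sin(fδ)/sin δ ≈ 0.788.
p = a·p₁ + b·p₂ ≈ (-0.304, -0.746, 0.593); φ = arcsin(p_z) ≈ 36.34°, λ = atan2(p_y, p_x) ≈ -112.18°.

≈ 36°N, 112°W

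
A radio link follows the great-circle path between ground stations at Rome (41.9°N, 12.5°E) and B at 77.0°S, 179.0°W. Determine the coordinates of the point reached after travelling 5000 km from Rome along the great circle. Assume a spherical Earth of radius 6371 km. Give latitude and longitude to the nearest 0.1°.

Write both endpoints as unit vectors p₁, p₂ with components (cos φ cos λ, cos φ sin λ, sin φ).
The central angle between the endpoints is δ = arccos(p₁·p₂) ≈ 2.523 rad (144.6°). The total great-circle distance is δ·R ≈ 2.523 × 6371 ≈ 16075 km, so the target fraction is f = 5000/16075 ≈ 0.311.
Interpolate at f ≈ 0.311 with slerp weights a = sin((1−f)δ)/sin δ ≈ 1.701, b = sin(fδ)/sin δ ≈ 1.219.
p = a·p₁ + b·p₂ ≈ (0.962, 0.269, -0.052); φ = arcsin(p_z) ≈ -2.98°, λ = atan2(p_y, p_x) ≈ 15.64°.

≈ 3.0°S, 15.6°E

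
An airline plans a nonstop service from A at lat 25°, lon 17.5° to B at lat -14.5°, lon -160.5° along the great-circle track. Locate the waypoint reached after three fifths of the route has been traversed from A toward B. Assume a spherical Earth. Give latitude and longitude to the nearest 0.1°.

≈ lat 52.0°, lon -145.6°

The haversine formula gives a central angle δ ≈ 2.955 rad (169.3°) between the endpoints.
Interpolate at f = 3/5 with slerp weights a = sin((1−f)δ)/sin δ ≈ 5.000, b = sin(fδ)/sin δ ≈ 5.292.
p = a·p₁ + b·p₂ ≈ (-0.508, -0.348, 0.788); φ = arcsin(p_z) ≈ 51.99°, λ = atan2(p_y, p_x) ≈ -145.62°.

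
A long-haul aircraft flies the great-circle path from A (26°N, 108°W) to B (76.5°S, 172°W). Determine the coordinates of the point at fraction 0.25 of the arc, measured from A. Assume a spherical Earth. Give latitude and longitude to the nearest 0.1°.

≈ (0.8°S, 113.9°W)

The haversine formula gives a central angle δ ≈ 1.912 rad (109.5°) between the endpoints.
Interpolate at f = 0.25 with slerp weights a = sin((1−f)δ)/sin δ ≈ 1.051, b = sin(fδ)/sin δ ≈ 0.488.
p = a·p₁ + b·p₂ ≈ (-0.405, -0.914, -0.014); φ = arcsin(p_z) ≈ -0.79°, λ = atan2(p_y, p_x) ≈ -113.88°.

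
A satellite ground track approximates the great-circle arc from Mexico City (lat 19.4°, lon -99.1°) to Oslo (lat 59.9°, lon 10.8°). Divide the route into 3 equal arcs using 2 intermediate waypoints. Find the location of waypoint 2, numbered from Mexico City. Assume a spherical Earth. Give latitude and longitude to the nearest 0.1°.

Write both endpoints as unit vectors p₁, p₂ with components (cos φ cos λ, cos φ sin λ, sin φ).
The central angle between the endpoints is δ = arccos(p₁·p₂) ≈ 1.444 rad (82.7°).
Interpolate at f = 2/3 with slerp weights a = sin((1−f)δ)/sin δ ≈ 0.467, b = sin(fδ)/sin δ ≈ 0.827.
p = a·p₁ + b·p₂ ≈ (0.338, -0.357, 0.871); φ = arcsin(p_z) ≈ 60.56°, λ = atan2(p_y, p_x) ≈ -46.56°.

≈ lat 60.6°, lon -46.6°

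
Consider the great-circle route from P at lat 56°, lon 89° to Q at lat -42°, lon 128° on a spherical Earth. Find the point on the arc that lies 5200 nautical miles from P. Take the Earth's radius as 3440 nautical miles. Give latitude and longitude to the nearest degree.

Write both endpoints as unit vectors p₁, p₂ with components (cos φ cos λ, cos φ sin λ, sin φ).
The central angle between the endpoints is δ = arccos(p₁·p₂) ≈ 1.805 rad (103.4°). The total great-circle distance is δ·R ≈ 1.805 × 3440 ≈ 6208 nmi, so the target fraction is f = 5200/6208 ≈ 0.838.
Interpolate at f ≈ 0.838 with slerp weights a = sin((1−f)δ)/sin δ ≈ 0.297, b = sin(fδ)/sin δ ≈ 1.026.
p = a·p₁ + b·p₂ ≈ (-0.467, 0.767, -0.440); φ = arcsin(p_z) ≈ -26.13°, λ = atan2(p_y, p_x) ≈ 121.31°.

≈ lat -26°, lon 121°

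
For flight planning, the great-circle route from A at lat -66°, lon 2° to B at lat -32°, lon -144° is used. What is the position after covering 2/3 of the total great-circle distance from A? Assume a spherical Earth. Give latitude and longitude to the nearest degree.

≈ lat -57°, lon -133°

The haversine formula gives a central angle δ ≈ 1.371 rad (78.6°) between the endpoints.
Interpolate at f = 2/3 with slerp weights a = sin((1−f)δ)/sin δ ≈ 0.450, b = sin(fδ)/sin δ ≈ 0.808.
p = a·p₁ + b·p₂ ≈ (-0.371, -0.396, -0.840); φ = arcsin(p_z) ≈ -57.10°, λ = atan2(p_y, p_x) ≈ -133.13°.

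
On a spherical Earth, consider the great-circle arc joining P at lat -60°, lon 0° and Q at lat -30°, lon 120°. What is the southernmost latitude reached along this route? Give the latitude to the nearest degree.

The great circle lies in the plane with unit normal n̂ = (p₁ × p₂)/|p₁ × p₂|.
Here n̂_z ≈ +0.384; the vertex latitude is φ_max = arccos|n̂_z| ≈ 67.4°.
Check via Clairaut: cos φ_max = |cos φ₁| · sin C = cos(60.0°)·sin(129.8°) ≈ 0.384, again giving ≈ 67.4°.

≈ -67°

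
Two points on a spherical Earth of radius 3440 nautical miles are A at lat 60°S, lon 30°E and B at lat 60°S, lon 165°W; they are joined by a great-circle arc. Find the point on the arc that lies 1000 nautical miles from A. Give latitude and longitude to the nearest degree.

Convert each endpoint to a unit vector on the sphere (x = cos φ cos λ, y = cos φ sin λ, z = sin φ).
The central angle between the endpoints is δ = arccos(p₁·p₂) ≈ 1.037 rad (59.4°). The total great-circle distance is δ·R ≈ 1.037 × 3440 ≈ 3568 nmi, so the target fraction is f = 1000/3568 ≈ 0.280.
Interpolate at f ≈ 0.280 with slerp weights a = sin((1−f)δ)/sin δ ≈ 0.789, b = sin(fδ)/sin δ ≈ 0.333.
p = a·p₁ + b·p₂ ≈ (0.181, 0.154, -0.971); φ = arcsin(p_z) ≈ -76.26°, λ = atan2(p_y, p_x) ≈ 40.45°.

≈ lat 76°S, lon 40°E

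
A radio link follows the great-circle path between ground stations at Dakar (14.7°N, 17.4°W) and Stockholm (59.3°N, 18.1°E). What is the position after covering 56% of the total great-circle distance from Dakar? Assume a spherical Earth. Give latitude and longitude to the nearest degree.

≈ 41°N, 3°W

From cos δ = sin φ₁ sin φ₂ + cos φ₁ cos φ₂ cos Δλ, the central angle is δ ≈ 0.902 rad (51.7°).
Interpolate at f = 0.56 with slerp weights a = sin((1−f)δ)/sin δ ≈ 0.493, b = sin(fδ)/sin δ ≈ 0.617.
p = a·p₁ + b·p₂ ≈ (0.754, -0.045, 0.655); φ = arcsin(p_z) ≈ 40.94°, λ = atan2(p_y, p_x) ≈ -3.39°.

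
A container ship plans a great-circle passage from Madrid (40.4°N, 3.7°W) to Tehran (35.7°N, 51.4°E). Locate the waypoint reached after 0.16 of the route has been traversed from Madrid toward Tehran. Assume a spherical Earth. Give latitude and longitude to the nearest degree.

Write both endpoints as unit vectors p₁, p₂ with components (cos φ cos λ, cos φ sin λ, sin φ).
The central angle between the endpoints is δ = arccos(p₁·p₂) ≈ 0.749 rad (42.9°).
Interpolate at f = 0.16 with slerp weights a = sin((1−f)δ)/sin δ ≈ 0.864, b = sin(fδ)/sin δ ≈ 0.176.
p = a·p₁ + b·p₂ ≈ (0.746, 0.069, 0.663); φ = arcsin(p_z) ≈ 41.50°, λ = atan2(p_y, p_x) ≈ 5.28°.

≈ 42°N, 5°E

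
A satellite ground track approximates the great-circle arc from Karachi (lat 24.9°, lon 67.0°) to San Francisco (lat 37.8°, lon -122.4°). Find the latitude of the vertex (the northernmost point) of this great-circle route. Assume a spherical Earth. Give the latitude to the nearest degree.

The great circle lies in the plane with unit normal n̂ = (p₁ × p₂)/|p₁ × p₂|.
Here n̂_z ≈ +0.131; the vertex latitude is φ_max = arccos|n̂_z| ≈ 82.5°.
Check via Clairaut: cos φ_max = |cos φ₁| · sin C = cos(24.9°)·sin(8.3°) ≈ 0.131, again giving ≈ 82.5°.

≈ 82°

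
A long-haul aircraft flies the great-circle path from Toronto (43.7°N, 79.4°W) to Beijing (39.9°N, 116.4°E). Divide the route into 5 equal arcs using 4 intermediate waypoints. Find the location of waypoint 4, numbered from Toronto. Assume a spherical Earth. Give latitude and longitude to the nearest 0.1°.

Write both endpoints as unit vectors p₁, p₂ with components (cos φ cos λ, cos φ sin λ, sin φ).
The central angle between the endpoints is δ = arccos(p₁·p₂) ≈ 1.661 rad (95.2°).
Interpolate at f = 4/5 with slerp weights a = sin((1−f)δ)/sin δ ≈ 0.328, b = sin(fδ)/sin δ ≈ 0.975.
p = a·p₁ + b·p₂ ≈ (-0.289, 0.437, 0.852); φ = arcsin(p_z) ≈ 58.39°, λ = atan2(p_y, p_x) ≈ 123.47°.

≈ 58.4°N, 123.5°E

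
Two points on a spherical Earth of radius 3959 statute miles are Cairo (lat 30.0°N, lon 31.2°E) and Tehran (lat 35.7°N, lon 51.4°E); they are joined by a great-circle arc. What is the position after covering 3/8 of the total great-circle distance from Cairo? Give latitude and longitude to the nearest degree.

≈ lat 33°N, lon 38°E

Write both endpoints as unit vectors p₁, p₂ with components (cos φ cos λ, cos φ sin λ, sin φ).
The central angle between the endpoints is δ = arccos(p₁·p₂) ≈ 0.312 rad (17.9°).
Interpolate at f = 3/8 with slerp weights a = sin((1−f)δ)/sin δ ≈ 0.631, b = sin(fδ)/sin δ ≈ 0.380.
p = a·p₁ + b·p₂ ≈ (0.660, 0.525, 0.538); φ = arcsin(p_z) ≈ 32.52°, λ = atan2(p_y, p_x) ≈ 38.46°.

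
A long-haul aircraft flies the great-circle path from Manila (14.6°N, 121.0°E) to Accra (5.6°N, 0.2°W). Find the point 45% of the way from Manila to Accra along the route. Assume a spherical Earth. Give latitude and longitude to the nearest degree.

Write both endpoints as unit vectors p₁, p₂ with components (cos φ cos λ, cos φ sin λ, sin φ).
The central angle between the endpoints is δ = arccos(p₁·p₂) ≈ 2.065 rad (118.3°).
Interpolate at f = 0.45 with slerp weights a = sin((1−f)δ)/sin δ ≈ 1.030, b = sin(fδ)/sin δ ≈ 0.910.
p = a·p₁ + b·p₂ ≈ (0.392, 0.851, 0.348); φ = arcsin(p_z) ≈ 20.39°, λ = atan2(p_y, p_x) ≈ 65.26°.

≈ 20°N, 65°E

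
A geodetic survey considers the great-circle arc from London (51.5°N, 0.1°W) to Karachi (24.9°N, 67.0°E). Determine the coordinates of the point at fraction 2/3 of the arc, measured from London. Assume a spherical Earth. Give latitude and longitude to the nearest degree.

The haversine formula gives a central angle δ ≈ 0.989 rad (56.7°) between the endpoints.
Interpolate at f = 2/3 with slerp weights a = sin((1−f)δ)/sin δ ≈ 0.388, b = sin(fδ)/sin δ ≈ 0.733.
p = a·p₁ + b·p₂ ≈ (0.501, 0.612, 0.612); φ = arcsin(p_z) ≈ 37.74°, λ = atan2(p_y, p_x) ≈ 50.68°.

≈ 38°N, 51°E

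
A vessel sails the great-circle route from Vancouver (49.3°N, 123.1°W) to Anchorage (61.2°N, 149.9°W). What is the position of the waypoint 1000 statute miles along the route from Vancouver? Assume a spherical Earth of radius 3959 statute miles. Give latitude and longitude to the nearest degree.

Write both endpoints as unit vectors p₁, p₂ with components (cos φ cos λ, cos φ sin λ, sin φ).
The central angle between the endpoints is δ = arccos(p₁·p₂) ≈ 0.334 rad (19.1°). The total great-circle distance is δ·R ≈ 0.334 × 3959 ≈ 1322 mi, so the target fraction is f = 1000/1322 ≈ 0.756.
Interpolate at f ≈ 0.756 with slerp weights a = sin((1−f)δ)/sin δ ≈ 0.248, b = sin(fδ)/sin δ ≈ 0.763.
p = a·p₁ + b·p₂ ≈ (-0.406, -0.320, 0.856); φ = arcsin(p_z) ≈ 58.88°, λ = atan2(p_y, p_x) ≈ -141.79°.

≈ 59°N, 142°W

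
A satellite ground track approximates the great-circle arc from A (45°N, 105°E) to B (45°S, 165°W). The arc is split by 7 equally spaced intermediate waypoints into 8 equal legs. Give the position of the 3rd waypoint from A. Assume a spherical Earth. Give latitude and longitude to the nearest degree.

≈ (12°N, 141°E)

Convert each endpoint to a unit vector on the sphere (x = cos φ cos λ, y = cos φ sin λ, z = sin φ).
The central angle between the endpoints is δ = arccos(p₁·p₂) ≈ 2.094 rad (120.0°).
Interpolate at f = 3/8 with slerp weights a = sin((1−f)δ)/sin δ ≈ 1.115, b = sin(fδ)/sin δ ≈ 0.816.
p = a·p₁ + b·p₂ ≈ (-0.762, 0.612, 0.211); φ = arcsin(p_z) ≈ 12.20°, λ = atan2(p_y, p_x) ≈ 141.21°.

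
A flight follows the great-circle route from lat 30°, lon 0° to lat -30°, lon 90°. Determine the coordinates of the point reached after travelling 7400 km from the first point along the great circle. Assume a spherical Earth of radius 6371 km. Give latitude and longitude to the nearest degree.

≈ lat -9°, lon 56°

Write both endpoints as unit vectors p₁, p₂ with components (cos φ cos λ, cos φ sin λ, sin φ).
The central angle between the endpoints is δ = arccos(p₁·p₂) ≈ 1.823 rad (104.5°). The total great-circle distance is δ·R ≈ 1.823 × 6371 ≈ 11617 km, so the target fraction is f = 7400/11617 ≈ 0.637.
Interpolate at f ≈ 0.637 with slerp weights a = sin((1−f)δ)/sin δ ≈ 0.635, b = sin(fδ)/sin δ ≈ 0.947.
p = a·p₁ + b·p₂ ≈ (0.550, 0.821, -0.156); φ = arcsin(p_z) ≈ -8.99°, λ = atan2(p_y, p_x) ≈ 56.18°.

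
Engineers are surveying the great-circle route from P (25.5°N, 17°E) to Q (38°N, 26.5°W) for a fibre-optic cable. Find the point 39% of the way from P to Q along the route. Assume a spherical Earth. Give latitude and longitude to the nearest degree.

≈ (32°N, 2°E)

From cos δ = sin φ₁ sin φ₂ + cos φ₁ cos φ₂ cos Δλ, the central angle is δ ≈ 0.675 rad (38.7°).
Interpolate at f = 0.39 with slerp weights a = sin((1−f)δ)/sin δ ≈ 0.640, b = sin(fδ)/sin δ ≈ 0.416.
p = a·p₁ + b·p₂ ≈ (0.846, 0.023, 0.532); φ = arcsin(p_z) ≈ 32.14°, λ = atan2(p_y, p_x) ≈ 1.53°.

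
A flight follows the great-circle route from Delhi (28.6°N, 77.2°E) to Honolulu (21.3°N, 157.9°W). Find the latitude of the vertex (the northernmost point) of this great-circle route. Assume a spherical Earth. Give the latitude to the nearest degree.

≈ 45°N

The great circle lies in the plane with unit normal n̂ = (p₁ × p₂)/|p₁ × p₂|.
Here n̂_z ≈ +0.702; the vertex latitude is φ_max = arccos|n̂_z| ≈ 45.4°.
Check via Clairaut: cos φ_max = |cos φ₁| · sin C = cos(28.6°)·sin(53.1°) ≈ 0.702, again giving ≈ 45.4°.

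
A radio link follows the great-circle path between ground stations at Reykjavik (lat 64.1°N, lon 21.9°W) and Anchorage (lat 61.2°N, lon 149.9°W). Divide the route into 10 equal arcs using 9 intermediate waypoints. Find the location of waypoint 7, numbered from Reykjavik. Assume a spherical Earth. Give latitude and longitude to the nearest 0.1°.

≈ lat 73.0°N, lon 126.7°W

The haversine formula gives a central angle δ ≈ 0.852 rad (48.8°) between the endpoints.
Interpolate at f = 7/10 with slerp weights a = sin((1−f)δ)/sin δ ≈ 0.336, b = sin(fδ)/sin δ ≈ 0.746.
p = a·p₁ + b·p₂ ≈ (-0.175, -0.235, 0.956); φ = arcsin(p_z) ≈ 72.96°, λ = atan2(p_y, p_x) ≈ -126.66°.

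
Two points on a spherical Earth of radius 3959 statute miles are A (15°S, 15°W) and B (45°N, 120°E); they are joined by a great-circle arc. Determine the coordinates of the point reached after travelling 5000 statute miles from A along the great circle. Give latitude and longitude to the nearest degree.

≈ (37°N, 38°E)

Convert each endpoint to a unit vector on the sphere (x = cos φ cos λ, y = cos φ sin λ, z = sin φ).
The central angle between the endpoints is δ = arccos(p₁·p₂) ≈ 2.300 rad (131.8°). The total great-circle distance is δ·R ≈ 2.300 × 3959 ≈ 9104 mi, so the target fraction is f = 5000/9104 ≈ 0.549.
Interpolate at f ≈ 0.549 with slerp weights a = sin((1−f)δ)/sin δ ≈ 1.154, b = sin(fδ)/sin δ ≈ 1.278.
p = a·p₁ + b·p₂ ≈ (0.625, 0.494, 0.605); φ = arcsin(p_z) ≈ 37.21°, λ = atan2(p_y, p_x) ≈ 38.32°.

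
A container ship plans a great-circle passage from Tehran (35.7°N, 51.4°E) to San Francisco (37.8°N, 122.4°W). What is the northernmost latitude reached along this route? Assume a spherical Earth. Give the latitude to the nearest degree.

The great circle lies in the plane with unit normal n̂ = (p₁ × p₂)/|p₁ × p₂|.
Here n̂_z ≈ -0.072; the vertex latitude is φ_max = arccos|n̂_z| ≈ 85.9°.
Check via Clairaut: cos φ_max = |cos φ₁| · sin C = cos(35.7°)·sin(5.1°) ≈ 0.072, again giving ≈ 85.9°.

≈ 86°N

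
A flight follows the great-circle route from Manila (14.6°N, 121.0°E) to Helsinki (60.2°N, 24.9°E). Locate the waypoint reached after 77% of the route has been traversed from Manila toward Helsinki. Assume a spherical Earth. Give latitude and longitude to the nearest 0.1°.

≈ 59.0°N, 61.8°E

Write both endpoints as unit vectors p₁, p₂ with components (cos φ cos λ, cos φ sin λ, sin φ).
The central angle between the endpoints is δ = arccos(p₁·p₂) ≈ 1.402 rad (80.3°).
Interpolate at f = 0.77 with slerp weights a = sin((1−f)δ)/sin δ ≈ 0.322, b = sin(fδ)/sin δ ≈ 0.895.
p = a·p₁ + b·p₂ ≈ (0.243, 0.454, 0.857); φ = arcsin(p_z) ≈ 59.01°, λ = atan2(p_y, p_x) ≈ 61.84°.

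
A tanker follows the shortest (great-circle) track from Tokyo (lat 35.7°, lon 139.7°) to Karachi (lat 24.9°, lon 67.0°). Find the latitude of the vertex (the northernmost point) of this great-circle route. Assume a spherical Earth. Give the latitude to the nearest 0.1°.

The great circle lies in the plane with unit normal n̂ = (p₁ × p₂)/|p₁ × p₂|.
Here n̂_z ≈ -0.794; the vertex latitude is φ_max = arccos|n̂_z| ≈ 37.4°.
Check via Clairaut: cos φ_max = |cos φ₁| · sin C = cos(35.7°)·sin(78.0°) ≈ 0.794, again giving ≈ 37.4°.

≈ 37.4°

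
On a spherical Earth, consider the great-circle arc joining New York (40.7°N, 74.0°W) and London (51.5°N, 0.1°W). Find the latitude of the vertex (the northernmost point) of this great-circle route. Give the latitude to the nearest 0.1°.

≈ 53.8°N

The great circle lies in the plane with unit normal n̂ = (p₁ × p₂)/|p₁ × p₂|.
Here n̂_z ≈ +0.591; the vertex latitude is φ_max = arccos|n̂_z| ≈ 53.8°.
Check via Clairaut: cos φ_max = |cos φ₁| · sin C = cos(40.7°)·sin(51.2°) ≈ 0.591, again giving ≈ 53.8°.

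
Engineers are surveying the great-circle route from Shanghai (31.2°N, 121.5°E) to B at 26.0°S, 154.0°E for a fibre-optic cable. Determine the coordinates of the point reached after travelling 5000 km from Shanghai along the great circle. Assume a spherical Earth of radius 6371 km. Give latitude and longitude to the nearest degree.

The haversine formula gives a central angle δ ≈ 1.136 rad (65.1°) between the endpoints. The total great-circle distance is δ·R ≈ 1.136 × 6371 ≈ 7237 km, so the target fraction is f = 5000/7237 ≈ 0.691.
Interpolate at f ≈ 0.691 with slerp weights a = sin((1−f)δ)/sin δ ≈ 0.379, b = sin(fδ)/sin δ ≈ 0.779.
p = a·p₁ + b·p₂ ≈ (-0.799, 0.584, -0.145); φ = arcsin(p_z) ≈ -8.35°, λ = atan2(p_y, p_x) ≈ 143.85°.

≈ 8°S, 144°E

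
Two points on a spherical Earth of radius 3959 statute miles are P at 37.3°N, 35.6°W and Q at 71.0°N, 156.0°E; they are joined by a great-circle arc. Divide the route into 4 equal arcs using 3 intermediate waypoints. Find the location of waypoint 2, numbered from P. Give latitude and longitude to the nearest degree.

Write both endpoints as unit vectors p₁, p₂ with components (cos φ cos λ, cos φ sin λ, sin φ).
The central angle between the endpoints is δ = arccos(p₁·p₂) ≈ 1.246 rad (71.4°).
Interpolate at f = 2/4 with slerp weights a = sin((1−f)δ)/sin δ ≈ 0.616, b = sin(fδ)/sin δ ≈ 0.616.
p = a·p₁ + b·p₂ ≈ (0.215, -0.204, 0.955); φ = arcsin(p_z) ≈ 72.77°, λ = atan2(p_y, p_x) ≈ -43.42°.

≈ 73°N, 43°W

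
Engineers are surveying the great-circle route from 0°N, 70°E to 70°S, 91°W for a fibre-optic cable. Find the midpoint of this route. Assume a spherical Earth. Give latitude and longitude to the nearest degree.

≈ 54°S, 61°E

The haversine formula gives a central angle δ ≈ 1.900 rad (108.9°) between the endpoints.
Interpolate at f = 1/2 with slerp weights a = sin((1−f)δ)/sin δ ≈ 0.860, b = sin(fδ)/sin δ ≈ 0.860.
p = a·p₁ + b·p₂ ≈ (0.289, 0.514, -0.808); φ = arcsin(p_z) ≈ -53.88°, λ = atan2(p_y, p_x) ≈ 60.65°.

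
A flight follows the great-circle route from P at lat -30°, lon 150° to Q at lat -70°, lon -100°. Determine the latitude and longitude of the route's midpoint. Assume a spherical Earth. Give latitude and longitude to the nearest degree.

The haversine formula gives a central angle δ ≈ 1.193 rad (68.4°) between the endpoints.
Interpolate at f = 1/2 with slerp weights a = sin((1−f)δ)/sin δ ≈ 0.604, b = sin(fδ)/sin δ ≈ 0.604.
p = a·p₁ + b·p₂ ≈ (-0.489, 0.058, -0.870); φ = arcsin(p_z) ≈ -60.48°, λ = atan2(p_y, p_x) ≈ 173.22°.

≈ lat -60°, lon 173°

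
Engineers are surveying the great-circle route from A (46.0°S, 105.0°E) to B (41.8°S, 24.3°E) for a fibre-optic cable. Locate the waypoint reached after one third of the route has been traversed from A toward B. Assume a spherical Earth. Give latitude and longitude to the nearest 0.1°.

The haversine formula gives a central angle δ ≈ 0.973 rad (55.7°) between the endpoints.
Interpolate at f = 1/3 with slerp weights a = sin((1−f)δ)/sin δ ≈ 0.731, b = sin(fδ)/sin δ ≈ 0.385.
p = a·p₁ + b·p₂ ≈ (0.131, 0.609, -0.783); φ = arcsin(p_z) ≈ -51.50°, λ = atan2(p_y, p_x) ≈ 77.90°.

≈ (51.5°S, 77.9°E)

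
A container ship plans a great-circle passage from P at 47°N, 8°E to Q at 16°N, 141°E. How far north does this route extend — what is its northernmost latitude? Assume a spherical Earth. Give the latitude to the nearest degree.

The great circle lies in the plane with unit normal n̂ = (p₁ × p₂)/|p₁ × p₂|.
Here n̂_z ≈ +0.495; the vertex latitude is φ_max = arccos|n̂_z| ≈ 60.4°.
Check via Clairaut: cos φ_max = |cos φ₁| · sin C = cos(47.0°)·sin(46.5°) ≈ 0.495, again giving ≈ 60.4°.

≈ 60°N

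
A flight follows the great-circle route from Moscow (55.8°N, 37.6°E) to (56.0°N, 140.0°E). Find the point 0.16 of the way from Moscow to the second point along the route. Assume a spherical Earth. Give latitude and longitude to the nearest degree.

Write both endpoints as unit vectors p₁, p₂ with components (cos φ cos λ, cos φ sin λ, sin φ).
The central angle between the endpoints is δ = arccos(p₁·p₂) ≈ 0.904 rad (51.8°).
Interpolate at f = 0.16 with slerp weights a = sin((1−f)δ)/sin δ ≈ 0.876, b = sin(fδ)/sin δ ≈ 0.183.
p = a·p₁ + b·p₂ ≈ (0.312, 0.366, 0.877); φ = arcsin(p_z) ≈ 61.25°, λ = atan2(p_y, p_x) ≈ 49.62°.

≈ (61°N, 50°E)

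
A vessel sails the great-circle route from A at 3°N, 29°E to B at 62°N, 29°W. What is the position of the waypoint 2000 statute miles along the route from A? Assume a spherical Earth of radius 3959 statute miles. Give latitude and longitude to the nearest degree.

From cos δ = sin φ₁ sin φ₂ + cos φ₁ cos φ₂ cos Δλ, the central angle is δ ≈ 1.272 rad (72.9°). The total great-circle distance is δ·R ≈ 1.272 × 3959 ≈ 5035 mi, so the target fraction is f = 2000/5035 ≈ 0.397.
Interpolate at f ≈ 0.397 with slerp weights a = sin((1−f)δ)/sin δ ≈ 0.726, b = sin(fδ)/sin δ ≈ 0.506.
p = a·p₁ + b·p₂ ≈ (0.842, 0.236, 0.485); φ = arcsin(p_z) ≈ 29.02°, λ = atan2(p_y, p_x) ≈ 15.67°.

≈ 29°N, 16°E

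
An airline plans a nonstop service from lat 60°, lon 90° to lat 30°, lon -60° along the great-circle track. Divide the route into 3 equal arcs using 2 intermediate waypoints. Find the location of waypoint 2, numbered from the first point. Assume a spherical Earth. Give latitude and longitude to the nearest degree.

Write both endpoints as unit vectors p₁, p₂ with components (cos φ cos λ, cos φ sin λ, sin φ).
The central angle between the endpoints is δ = arccos(p₁·p₂) ≈ 1.513 rad (86.7°).
Interpolate at f = 2/3 with slerp weights a = sin((1−f)δ)/sin δ ≈ 0.484, b = sin(fδ)/sin δ ≈ 0.847.
p = a·p₁ + b·p₂ ≈ (0.367, -0.394, 0.843); φ = arcsin(p_z) ≈ 57.44°, λ = atan2(p_y, p_x) ≈ -47.01°.

≈ lat 57°, lon -47°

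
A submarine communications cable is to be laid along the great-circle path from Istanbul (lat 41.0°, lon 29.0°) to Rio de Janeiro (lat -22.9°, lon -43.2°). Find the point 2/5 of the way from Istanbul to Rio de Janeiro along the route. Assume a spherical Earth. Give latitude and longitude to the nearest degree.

≈ lat 18°, lon -5°

Convert each endpoint to a unit vector on the sphere (x = cos φ cos λ, y = cos φ sin λ, z = sin φ).
The central angle between the endpoints is δ = arccos(p₁·p₂) ≈ 1.614 rad (92.5°).
Interpolate at f = 2/5 with slerp weights a = sin((1−f)δ)/sin δ ≈ 0.825, b = sin(fδ)/sin δ ≈ 0.602.
p = a·p₁ + b·p₂ ≈ (0.949, -0.078, 0.307); φ = arcsin(p_z) ≈ 17.86°, λ = atan2(p_y, p_x) ≈ -4.70°.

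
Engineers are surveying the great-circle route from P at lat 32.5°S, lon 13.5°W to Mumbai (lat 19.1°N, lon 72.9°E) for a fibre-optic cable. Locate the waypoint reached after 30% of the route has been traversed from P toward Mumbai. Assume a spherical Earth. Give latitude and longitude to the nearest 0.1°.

From cos δ = sin φ₁ sin φ₂ + cos φ₁ cos φ₂ cos Δλ, the central angle is δ ≈ 1.697 rad (97.2°).
Interpolate at f = 0.30 with slerp weights a = sin((1−f)δ)/sin δ ≈ 0.935, b = sin(fδ)/sin δ ≈ 0.491.
p = a·p₁ + b·p₂ ≈ (0.903, 0.260, -0.342); φ = arcsin(p_z) ≈ -19.98°, λ = atan2(p_y, p_x) ≈ 16.04°.

≈ lat 20.0°S, lon 16.0°E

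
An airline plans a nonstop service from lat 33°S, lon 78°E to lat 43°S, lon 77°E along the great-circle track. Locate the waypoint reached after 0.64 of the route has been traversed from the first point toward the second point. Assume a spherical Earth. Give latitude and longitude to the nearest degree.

≈ lat 39°S, lon 77°E

Write both endpoints as unit vectors p₁, p₂ with components (cos φ cos λ, cos φ sin λ, sin φ).
The central angle between the endpoints is δ = arccos(p₁·p₂) ≈ 0.175 rad (10.0°).
Interpolate at f = 0.64 with slerp weights a = sin((1−f)δ)/sin δ ≈ 0.362, b = sin(fδ)/sin δ ≈ 0.642.
p = a·p₁ + b·p₂ ≈ (0.169, 0.754, -0.635); φ = arcsin(p_z) ≈ -39.40°, λ = atan2(p_y, p_x) ≈ 77.39°.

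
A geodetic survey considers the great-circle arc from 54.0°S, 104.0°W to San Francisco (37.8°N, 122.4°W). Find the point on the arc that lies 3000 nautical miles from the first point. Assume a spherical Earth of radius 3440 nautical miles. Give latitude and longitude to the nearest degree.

Write both endpoints as unit vectors p₁, p₂ with components (cos φ cos λ, cos φ sin λ, sin φ).
The central angle between the endpoints is δ = arccos(p₁·p₂) ≈ 1.626 rad (93.2°). The total great-circle distance is δ·R ≈ 1.626 × 3440 ≈ 5593 nmi, so the target fraction is f = 3000/5593 ≈ 0.536.
Interpolate at f ≈ 0.536 with slerp weights a = sin((1−f)δ)/sin δ ≈ 0.686, b = sin(fδ)/sin δ ≈ 0.767.
p = a·p₁ + b·p₂ ≈ (-0.422, -0.903, -0.085); φ = arcsin(p_z) ≈ -4.85°, λ = atan2(p_y, p_x) ≈ -115.07°.

≈ 5°S, 115°W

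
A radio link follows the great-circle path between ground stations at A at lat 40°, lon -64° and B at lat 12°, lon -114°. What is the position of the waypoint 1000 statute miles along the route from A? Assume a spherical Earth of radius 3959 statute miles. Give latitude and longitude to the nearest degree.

Write both endpoints as unit vectors p₁, p₂ with components (cos φ cos λ, cos φ sin λ, sin φ).
The central angle between the endpoints is δ = arccos(p₁·p₂) ≈ 0.908 rad (52.0°). The total great-circle distance is δ·R ≈ 0.908 × 3959 ≈ 3595 mi, so the target fraction is f = 1000/3595 ≈ 0.278.
Interpolate at f ≈ 0.278 with slerp weights a = sin((1−f)δ)/sin δ ≈ 0.773, b = sin(fδ)/sin δ ≈ 0.317.
p = a·p₁ + b·p₂ ≈ (0.134, -0.816, 0.563); φ = arcsin(p_z) ≈ 34.26°, λ = atan2(p_y, p_x) ≈ -80.70°.

≈ lat 34°, lon -81°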